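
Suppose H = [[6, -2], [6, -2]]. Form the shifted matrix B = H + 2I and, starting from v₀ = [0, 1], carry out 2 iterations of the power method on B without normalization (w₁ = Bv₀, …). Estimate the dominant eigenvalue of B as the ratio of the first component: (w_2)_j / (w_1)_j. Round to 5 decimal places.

8.00000

B = H + 2I has rows (8, -2); (6, 0)
w1 = Bv₀ = (-2, 0)
w2 = Bw1 = (-16, -12)
Ratio: -16/-2 = 8.00000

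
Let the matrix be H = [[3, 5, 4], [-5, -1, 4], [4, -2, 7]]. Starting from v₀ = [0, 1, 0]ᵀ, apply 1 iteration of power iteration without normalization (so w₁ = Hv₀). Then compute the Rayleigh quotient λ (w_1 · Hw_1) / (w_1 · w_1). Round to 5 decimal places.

0.86667

w1 = Hv₀ = (3·0 + 5·1 + 4·0; (-5)·0 + (-1)·1 + 4·0; 4·0 + (-2)·1 + 7·0) = (5, -1, -2)
Hw1 = (2, -32, 8)
w1·Hw1 = 5·2 + (-1)·(-32) + (-2)·8 = 26; w1·w1 = 5·5 + (-1)·(-1) + (-2)·(-2) = 30
λ ≈ 26/30 = 0.86667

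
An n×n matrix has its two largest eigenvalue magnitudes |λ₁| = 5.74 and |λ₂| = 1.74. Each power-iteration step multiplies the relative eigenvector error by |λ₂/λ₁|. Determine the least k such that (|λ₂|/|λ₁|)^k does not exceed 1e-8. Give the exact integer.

|λ₂/λ₁| = 1.74/5.74 = 0.30314
Need k ≥ ln(1e-8) / ln(0.30314) = -18.4207 / -1.1936 ≈ 15.433
Smallest integer k satisfying the bound: 16

16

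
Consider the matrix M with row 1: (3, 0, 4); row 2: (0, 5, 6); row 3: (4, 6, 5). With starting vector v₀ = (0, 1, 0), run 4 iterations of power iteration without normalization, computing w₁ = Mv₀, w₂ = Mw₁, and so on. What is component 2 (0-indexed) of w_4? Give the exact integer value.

9048

w1 = Mv₀ = (3·0 + 0·1 + 4·0; 0·0 + 5·1 + 6·0; 4·0 + 6·1 + 5·0) = (0, 5, 6)
w2 = Mw1 = (3·0 + 0·5 + 4·6; 0·0 + 5·5 + 6·6; 4·0 + 6·5 + 5·6) = (24, 61, 60)
w3 = Mw2 = (312, 665, 762)
w4 = Mw3 = (3984, 7897, 9048)
The requested component of w4 is 9048.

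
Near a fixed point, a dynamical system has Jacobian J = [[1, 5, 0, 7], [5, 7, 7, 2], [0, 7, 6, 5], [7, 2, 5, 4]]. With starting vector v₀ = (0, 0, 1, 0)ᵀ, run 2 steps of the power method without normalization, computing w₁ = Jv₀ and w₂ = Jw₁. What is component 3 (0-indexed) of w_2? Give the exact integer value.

w1 = Jv₀ = (1·0 + 5·0 + 0·1 + 7·0; 5·0 + 7·0 + 7·1 + 2·0; 0·0 + 7·0 + 6·1 + 5·0; 7·0 + 2·0 + 5·1 + 4·0) = (0, 7, 6, 5)
w2 = Jw1 = (1·0 + 5·7 + 0·6 + 7·5; 5·0 + 7·7 + 7·6 + 2·5; 0·0 + 7·7 + 6·6 + 5·5; 7·0 + 2·7 + 5·6 + 4·5) = (70, 101, 110, 64)
The requested component of w2 is 64.

64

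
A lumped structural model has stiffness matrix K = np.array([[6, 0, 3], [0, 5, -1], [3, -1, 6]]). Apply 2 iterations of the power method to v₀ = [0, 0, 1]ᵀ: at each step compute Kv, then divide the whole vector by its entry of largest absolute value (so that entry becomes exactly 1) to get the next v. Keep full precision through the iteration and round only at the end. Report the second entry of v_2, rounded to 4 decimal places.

Kv0 = (3.00000, -1.00000, 6.00000); divide by 6.00000 → v1 = (0.50000, -0.16667, 1.00000)
Kv1 = (6.00000, -1.83333, 7.66667); divide by 7.66667 → v2 = (0.78261, -0.23913, 1.00000)
Requested entry of v2: -11/46 = -0.2391

-0.2391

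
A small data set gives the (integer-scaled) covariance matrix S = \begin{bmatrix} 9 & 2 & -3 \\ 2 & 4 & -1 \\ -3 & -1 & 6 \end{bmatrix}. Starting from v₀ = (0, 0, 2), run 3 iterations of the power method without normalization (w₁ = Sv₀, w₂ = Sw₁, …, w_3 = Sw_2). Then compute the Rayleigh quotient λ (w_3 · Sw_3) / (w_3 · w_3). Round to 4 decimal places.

w1 = Sv₀ = (9·0 + 2·0 + (-3)·2; 2·0 + 4·0 + (-1)·2; (-3)·0 + (-1)·0 + 6·2) = (-6, -2, 12)
w2 = Sw1 = (9·(-6) + 2·(-2) + (-3)·12; 2·(-6) + 4·(-2) + (-1)·12; (-3)·(-6) + (-1)·(-2) + 6·12) = (-94, -32, 92)
w3 = Sw2 = (-1186, -408, 866)
Sw3 = (-14088, -4870, 9162)
w3·Sw3 = (-1186)·(-14088) + (-408)·(-4870) + 866·9162 = 26629620; w3·w3 = (-1186)·(-1186) + (-408)·(-408) + 866·866 = 2323016
λ ≈ 26629620/2323016 = 11.4634

11.4634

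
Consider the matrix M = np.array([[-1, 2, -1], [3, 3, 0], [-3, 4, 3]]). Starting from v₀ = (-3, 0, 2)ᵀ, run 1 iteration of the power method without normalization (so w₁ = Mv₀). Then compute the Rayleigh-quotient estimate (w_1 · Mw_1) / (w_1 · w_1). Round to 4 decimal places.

0.8860

w1 = Mv₀ = (1, -9, 15)
Mw1 = (-34, -24, 6)
w1·Mw1 = 1·(-34) + (-9)·(-24) + 15·6 = 272; w1·w1 = 1·1 + (-9)·(-9) + 15·15 = 307
λ ≈ 272/307 = 0.8860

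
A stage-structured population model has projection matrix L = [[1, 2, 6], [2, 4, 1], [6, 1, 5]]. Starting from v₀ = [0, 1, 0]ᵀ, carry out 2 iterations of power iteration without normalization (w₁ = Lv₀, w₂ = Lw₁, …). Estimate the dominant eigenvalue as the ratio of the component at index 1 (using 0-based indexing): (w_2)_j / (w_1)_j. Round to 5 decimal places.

w1 = Lv₀ = (2, 4, 1)
w2 = Lw1 = (16, 21, 21)
Ratio at component: 21 / 4 = 5.25000

λ ≈ 5.25000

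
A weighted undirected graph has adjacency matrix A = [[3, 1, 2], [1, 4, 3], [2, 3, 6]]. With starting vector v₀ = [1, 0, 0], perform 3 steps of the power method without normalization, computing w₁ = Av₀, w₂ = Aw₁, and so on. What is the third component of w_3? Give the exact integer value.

w1 = Av₀ = (3, 1, 2)
w2 = Aw1 = (14, 13, 21)
w3 = Aw2 = (97, 129, 193)
The requested component of w3 is 193.

193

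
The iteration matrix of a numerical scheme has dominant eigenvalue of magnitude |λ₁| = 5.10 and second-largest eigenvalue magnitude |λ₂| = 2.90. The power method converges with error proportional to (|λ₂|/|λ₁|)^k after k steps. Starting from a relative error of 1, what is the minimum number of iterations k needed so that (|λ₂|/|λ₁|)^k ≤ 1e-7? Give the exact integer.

|λ₂/λ₁| = 2.90/5.10 = 0.56863
Need k ≥ ln(1e-7) / ln(0.56863) = -16.1181 / -0.5645 ≈ 28.551
Smallest integer k satisfying the bound: 29

29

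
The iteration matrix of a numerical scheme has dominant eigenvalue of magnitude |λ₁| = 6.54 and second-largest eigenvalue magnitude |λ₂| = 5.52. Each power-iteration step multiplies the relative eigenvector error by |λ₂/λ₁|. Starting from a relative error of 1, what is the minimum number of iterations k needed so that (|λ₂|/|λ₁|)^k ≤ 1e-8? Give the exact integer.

109

|λ₂/λ₁| = 5.52/6.54 = 0.84404
Need k ≥ ln(1e-8) / ln(0.84404) = -18.4207 / -0.1696 ≈ 108.639
Smallest integer k satisfying the bound: 109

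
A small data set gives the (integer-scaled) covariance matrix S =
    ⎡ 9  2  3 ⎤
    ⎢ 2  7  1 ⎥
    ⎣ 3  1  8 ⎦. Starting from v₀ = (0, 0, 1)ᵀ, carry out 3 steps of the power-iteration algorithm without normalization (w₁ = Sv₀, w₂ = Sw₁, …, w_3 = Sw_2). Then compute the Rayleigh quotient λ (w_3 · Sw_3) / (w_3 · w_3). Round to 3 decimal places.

12.272

w1 = Sv₀ = (9·0 + 2·0 + 3·1; 2·0 + 7·0 + 1·1; 3·0 + 1·0 + 8·1) = (3, 1, 8)
w2 = Sw1 = (9·3 + 2·1 + 3·8; 2·3 + 7·1 + 1·8; 3·3 + 1·1 + 8·8) = (53, 21, 74)
w3 = Sw2 = (741, 327, 772)
Sw3 = (9639, 4543, 8726)
w3·Sw3 = 741·9639 + 327·4543 + 772·8726 = 15364532; w3·w3 = 741·741 + 327·327 + 772·772 = 1251994
λ ≈ 15364532/1251994 = 12.272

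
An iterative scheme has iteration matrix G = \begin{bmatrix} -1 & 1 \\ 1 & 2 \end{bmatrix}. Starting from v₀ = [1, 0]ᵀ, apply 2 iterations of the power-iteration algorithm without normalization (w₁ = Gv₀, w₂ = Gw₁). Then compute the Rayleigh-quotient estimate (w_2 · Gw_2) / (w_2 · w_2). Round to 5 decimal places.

w1 = Gv₀ = ((-1)·1 + 1·0; 1·1 + 2·0) = (-1, 1)
w2 = Gw1 = ((-1)·(-1) + 1·1; 1·(-1) + 2·1) = (2, 1)
Gw2 = (-1, 4)
w2·Gw2 = 2·(-1) + 1·4 = 2; w2·w2 = 2·2 + 1·1 = 5
λ ≈ 2/5 = 0.40000

0.40000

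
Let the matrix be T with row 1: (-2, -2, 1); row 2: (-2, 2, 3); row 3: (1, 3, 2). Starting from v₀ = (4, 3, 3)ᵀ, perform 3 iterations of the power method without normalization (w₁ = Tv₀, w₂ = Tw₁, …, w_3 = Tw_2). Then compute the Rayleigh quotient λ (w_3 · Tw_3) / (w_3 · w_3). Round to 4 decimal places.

w1 = Tv₀ = ((-2)·4 + (-2)·3 + 1·3; (-2)·4 + 2·3 + 3·3; 1·4 + 3·3 + 2·3) = (-11, 7, 19)
w2 = Tw1 = ((-2)·(-11) + (-2)·7 + 1·19; (-2)·(-11) + 2·7 + 3·19; 1·(-11) + 3·7 + 2·19) = (27, 93, 48)
w3 = Tw2 = (-192, 276, 402)
Tw3 = (234, 2142, 1440)
w3·Tw3 = (-192)·234 + 276·2142 + 402·1440 = 1125144; w3·w3 = (-192)·(-192) + 276·276 + 402·402 = 274644
λ ≈ 1125144/274644 = 4.0967

λ ≈ 4.0967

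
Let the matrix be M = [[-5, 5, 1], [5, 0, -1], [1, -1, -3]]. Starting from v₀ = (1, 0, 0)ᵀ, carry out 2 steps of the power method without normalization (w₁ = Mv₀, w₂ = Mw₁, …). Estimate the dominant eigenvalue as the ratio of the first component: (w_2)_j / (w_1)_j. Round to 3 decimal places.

λ ≈ -10.200

w1 = Mv₀ = ((-5)·1 + 5·0 + 1·0; 5·1 + 0·0 + (-1)·0; 1·1 + (-1)·0 + (-3)·0) = (-5, 5, 1)
w2 = Mw1 = ((-5)·(-5) + 5·5 + 1·1; 5·(-5) + 0·5 + (-1)·1; 1·(-5) + (-1)·5 + (-3)·1) = (51, -26, -13)
Ratio at component: 51 / -5 = -10.200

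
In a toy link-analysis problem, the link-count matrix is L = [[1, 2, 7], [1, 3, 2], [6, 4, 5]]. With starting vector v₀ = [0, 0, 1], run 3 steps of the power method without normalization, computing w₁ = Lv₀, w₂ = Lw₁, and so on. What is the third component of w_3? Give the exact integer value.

743

w1 = Lv₀ = (1·0 + 2·0 + 7·1; 1·0 + 3·0 + 2·1; 6·0 + 4·0 + 5·1) = (7, 2, 5)
w2 = Lw1 = (1·7 + 2·2 + 7·5; 1·7 + 3·2 + 2·5; 6·7 + 4·2 + 5·5) = (46, 23, 75)
w3 = Lw2 = (617, 265, 743)
The requested component of w3 is 743.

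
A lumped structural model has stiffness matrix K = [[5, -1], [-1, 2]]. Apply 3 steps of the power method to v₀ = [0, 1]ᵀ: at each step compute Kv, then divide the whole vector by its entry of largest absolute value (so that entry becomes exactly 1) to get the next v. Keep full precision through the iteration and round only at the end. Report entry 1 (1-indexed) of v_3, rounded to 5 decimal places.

1.00000

Kv0 = (-1.000000, 2.000000); divide by 2.000000 → v1 = (-0.500000, 1.000000)
Kv1 = (-3.500000, 2.500000); divide by -3.500000 → v2 = (1.000000, -0.714286)
Kv2 = (5.714286, -2.428571); divide by 5.714286 → v3 = (1.000000, -0.425000)
Requested entry of v3: -40/-40 = 1.00000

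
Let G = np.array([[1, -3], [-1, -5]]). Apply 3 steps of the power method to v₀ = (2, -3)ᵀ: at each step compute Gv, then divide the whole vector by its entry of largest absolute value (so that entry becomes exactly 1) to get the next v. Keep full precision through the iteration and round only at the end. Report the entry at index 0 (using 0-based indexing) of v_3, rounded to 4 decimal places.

0.4902

Gv0 = (11.00000, 13.00000); divide by 13.00000 → v1 = (0.84615, 1.00000)
Gv1 = (-2.15385, -5.84615); divide by -5.84615 → v2 = (0.36842, 1.00000)
Gv2 = (-2.63158, -5.36842); divide by -5.36842 → v3 = (0.49020, 1.00000)
Requested entry of v3: 200/408 = 0.4902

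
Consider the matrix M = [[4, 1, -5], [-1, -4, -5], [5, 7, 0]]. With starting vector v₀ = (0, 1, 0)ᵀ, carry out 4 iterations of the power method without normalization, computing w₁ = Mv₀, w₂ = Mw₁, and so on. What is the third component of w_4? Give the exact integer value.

w1 = Mv₀ = (4·0 + 1·1 + (-5)·0; (-1)·0 + (-4)·1 + (-5)·0; 5·0 + 7·1 + 0·0) = (1, -4, 7)
w2 = Mw1 = (4·1 + 1·(-4) + (-5)·7; (-1)·1 + (-4)·(-4) + (-5)·7; 5·1 + 7·(-4) + 0·7) = (-35, -20, -23)
w3 = Mw2 = (-45, 230, -315)
w4 = Mw3 = (1625, 700, 1385)
The requested component of w4 is 1385.

1385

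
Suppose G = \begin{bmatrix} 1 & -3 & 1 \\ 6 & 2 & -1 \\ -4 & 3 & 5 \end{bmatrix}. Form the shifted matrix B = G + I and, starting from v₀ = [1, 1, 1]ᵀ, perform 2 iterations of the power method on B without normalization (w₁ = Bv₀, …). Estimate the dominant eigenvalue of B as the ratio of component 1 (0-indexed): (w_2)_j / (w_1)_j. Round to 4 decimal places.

2.3750

B = G + I has rows (2, -3, 1); (6, 3, -1); (-4, 3, 6)
w1 = Bv₀ = (0, 8, 5)
w2 = Bw1 = (-19, 19, 54)
Ratio: 19/8 = 2.3750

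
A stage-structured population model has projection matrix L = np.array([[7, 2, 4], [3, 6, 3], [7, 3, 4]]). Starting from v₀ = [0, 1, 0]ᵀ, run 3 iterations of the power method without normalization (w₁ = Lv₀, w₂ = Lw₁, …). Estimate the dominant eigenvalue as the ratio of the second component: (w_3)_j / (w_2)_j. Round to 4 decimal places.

w1 = Lv₀ = (7·0 + 2·1 + 4·0; 3·0 + 6·1 + 3·0; 7·0 + 3·1 + 4·0) = (2, 6, 3)
w2 = Lw1 = (7·2 + 2·6 + 4·3; 3·2 + 6·6 + 3·3; 7·2 + 3·6 + 4·3) = (38, 51, 44)
w3 = Lw2 = (544, 552, 595)
Ratio at component: 552 / 51 = 10.8235

λ ≈ 10.8235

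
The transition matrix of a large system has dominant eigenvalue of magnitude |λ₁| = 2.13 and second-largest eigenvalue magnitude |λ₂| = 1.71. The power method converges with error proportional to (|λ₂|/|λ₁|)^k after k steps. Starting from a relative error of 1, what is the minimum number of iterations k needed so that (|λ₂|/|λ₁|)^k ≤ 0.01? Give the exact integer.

|λ₂/λ₁| = 1.71/2.13 = 0.80282
Need k ≥ ln(0.01) / ln(0.80282) = -4.6052 / -0.2196 ≈ 20.968
Smallest integer k satisfying the bound: 21

21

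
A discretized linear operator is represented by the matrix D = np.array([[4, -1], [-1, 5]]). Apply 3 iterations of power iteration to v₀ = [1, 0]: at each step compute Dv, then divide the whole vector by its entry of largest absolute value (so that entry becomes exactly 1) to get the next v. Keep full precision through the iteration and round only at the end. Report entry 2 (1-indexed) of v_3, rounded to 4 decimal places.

-0.8052

Dv0 = (4.00000, -1.00000); divide by 4.00000 → v1 = (1.00000, -0.25000)
Dv1 = (4.25000, -2.25000); divide by 4.25000 → v2 = (1.00000, -0.52941)
Dv2 = (4.52941, -3.64706); divide by 4.52941 → v3 = (1.00000, -0.80519)
Requested entry of v3: -62/77 = -0.8052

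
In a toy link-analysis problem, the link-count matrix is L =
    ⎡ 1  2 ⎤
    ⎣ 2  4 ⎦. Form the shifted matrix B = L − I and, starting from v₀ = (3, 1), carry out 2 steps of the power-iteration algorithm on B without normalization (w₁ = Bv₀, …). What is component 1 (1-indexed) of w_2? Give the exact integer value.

B = L − I has rows (0, 2); (2, 3)
w1 = Bv₀ = (2, 9)
w2 = Bw1 = (18, 31)
Requested component of w2: 18

18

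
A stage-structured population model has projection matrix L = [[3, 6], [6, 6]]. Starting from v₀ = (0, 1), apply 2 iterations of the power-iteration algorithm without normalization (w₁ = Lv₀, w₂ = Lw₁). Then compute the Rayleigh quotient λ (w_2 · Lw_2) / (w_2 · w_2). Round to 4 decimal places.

10.6800

w1 = Lv₀ = (3·0 + 6·1; 6·0 + 6·1) = (6, 6)
w2 = Lw1 = (3·6 + 6·6; 6·6 + 6·6) = (54, 72)
Lw2 = (594, 756)
w2·Lw2 = 54·594 + 72·756 = 86508; w2·w2 = 54·54 + 72·72 = 8100
λ ≈ 86508/8100 = 10.6800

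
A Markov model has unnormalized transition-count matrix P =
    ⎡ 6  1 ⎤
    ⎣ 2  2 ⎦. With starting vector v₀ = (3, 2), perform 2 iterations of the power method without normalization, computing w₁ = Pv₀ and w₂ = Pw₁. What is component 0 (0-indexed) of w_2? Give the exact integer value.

w1 = Pv₀ = (6·3 + 1·2; 2·3 + 2·2) = (20, 10)
w2 = Pw1 = (6·20 + 1·10; 2·20 + 2·10) = (130, 60)
The requested component of w2 is 130.

130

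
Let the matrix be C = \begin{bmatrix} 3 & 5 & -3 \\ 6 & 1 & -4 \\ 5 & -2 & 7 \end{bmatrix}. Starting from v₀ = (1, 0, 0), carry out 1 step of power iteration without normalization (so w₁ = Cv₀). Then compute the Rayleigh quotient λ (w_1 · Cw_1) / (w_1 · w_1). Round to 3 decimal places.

4.086

w1 = Cv₀ = (3, 6, 5)
Cw1 = (24, 4, 38)
w1·Cw1 = 3·24 + 6·4 + 5·38 = 286; w1·w1 = 3·3 + 6·6 + 5·5 = 70
λ ≈ 286/70 = 4.086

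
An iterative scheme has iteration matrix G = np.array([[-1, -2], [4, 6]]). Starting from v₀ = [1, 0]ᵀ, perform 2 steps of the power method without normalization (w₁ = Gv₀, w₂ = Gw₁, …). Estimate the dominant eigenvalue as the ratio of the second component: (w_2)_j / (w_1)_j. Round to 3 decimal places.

w1 = Gv₀ = (-1, 4)
w2 = Gw1 = (-7, 20)
Ratio at component: 20 / 4 = 5.000

5.000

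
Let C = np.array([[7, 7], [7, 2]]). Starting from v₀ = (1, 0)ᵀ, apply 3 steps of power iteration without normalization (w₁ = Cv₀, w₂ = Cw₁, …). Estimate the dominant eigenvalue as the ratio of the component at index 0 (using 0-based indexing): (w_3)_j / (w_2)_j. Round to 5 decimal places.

w1 = Cv₀ = (7·1 + 7·0; 7·1 + 2·0) = (7, 7)
w2 = Cw1 = (7·7 + 7·7; 7·7 + 2·7) = (98, 63)
w3 = Cw2 = (1127, 812)
Ratio at component: 1127 / 98 = 11.50000

11.50000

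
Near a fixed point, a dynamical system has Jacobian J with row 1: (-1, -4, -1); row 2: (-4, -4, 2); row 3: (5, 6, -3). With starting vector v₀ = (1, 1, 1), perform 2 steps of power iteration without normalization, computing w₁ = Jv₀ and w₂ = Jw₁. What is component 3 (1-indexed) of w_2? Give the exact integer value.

-90

w1 = Jv₀ = ((-1)·1 + (-4)·1 + (-1)·1; (-4)·1 + (-4)·1 + 2·1; 5·1 + 6·1 + (-3)·1) = (-6, -6, 8)
w2 = Jw1 = ((-1)·(-6) + (-4)·(-6) + (-1)·8; (-4)·(-6) + (-4)·(-6) + 2·8; 5·(-6) + 6·(-6) + (-3)·8) = (22, 64, -90)
The requested component of w2 is -90.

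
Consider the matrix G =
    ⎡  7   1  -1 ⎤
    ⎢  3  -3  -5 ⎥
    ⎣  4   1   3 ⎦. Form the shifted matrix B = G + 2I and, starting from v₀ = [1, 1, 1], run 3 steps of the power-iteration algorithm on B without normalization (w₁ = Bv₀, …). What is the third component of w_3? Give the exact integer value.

B = G + 2I has rows (9, 1, -1); (3, -1, -5); (4, 1, 5)
w1 = Bv₀ = (9·1 + 1·1 + (-1)·1; 3·1 + (-1)·1 + (-5)·1; 4·1 + 1·1 + 5·1) = (9, -3, 10)
w2 = Bw1 = (9·9 + 1·(-3) + (-1)·10; 3·9 + (-1)·(-3) + (-5)·10; 4·9 + 1·(-3) + 5·10) = (68, -20, 83)
w3 = Bw2 = (509, -191, 667)
Requested component of w3: 667

667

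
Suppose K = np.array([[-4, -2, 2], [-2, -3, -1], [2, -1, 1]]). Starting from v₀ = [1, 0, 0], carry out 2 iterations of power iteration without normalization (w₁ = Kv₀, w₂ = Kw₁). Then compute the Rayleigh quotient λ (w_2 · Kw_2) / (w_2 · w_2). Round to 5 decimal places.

λ ≈ -5.65217

w1 = Kv₀ = (-4, -2, 2)
w2 = Kw1 = (24, 12, -4)
Kw2 = (-128, -80, 32)
w2·Kw2 = 24·(-128) + 12·(-80) + (-4)·32 = -4160; w2·w2 = 24·24 + 12·12 + (-4)·(-4) = 736
λ ≈ -4160/736 = -5.65217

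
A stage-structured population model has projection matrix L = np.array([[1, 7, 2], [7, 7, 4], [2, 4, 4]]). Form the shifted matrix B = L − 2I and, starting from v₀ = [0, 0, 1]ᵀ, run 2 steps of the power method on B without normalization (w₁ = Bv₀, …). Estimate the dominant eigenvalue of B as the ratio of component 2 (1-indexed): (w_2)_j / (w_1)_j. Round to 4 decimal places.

10.5000

B = L − 2I has rows (-1, 7, 2); (7, 5, 4); (2, 4, 2)
w1 = Bv₀ = ((-1)·0 + 7·0 + 2·1; 7·0 + 5·0 + 4·1; 2·0 + 4·0 + 2·1) = (2, 4, 2)
w2 = Bw1 = ((-1)·2 + 7·4 + 2·2; 7·2 + 5·4 + 4·2; 2·2 + 4·4 + 2·2) = (30, 42, 24)
Ratio: 42/4 = 10.5000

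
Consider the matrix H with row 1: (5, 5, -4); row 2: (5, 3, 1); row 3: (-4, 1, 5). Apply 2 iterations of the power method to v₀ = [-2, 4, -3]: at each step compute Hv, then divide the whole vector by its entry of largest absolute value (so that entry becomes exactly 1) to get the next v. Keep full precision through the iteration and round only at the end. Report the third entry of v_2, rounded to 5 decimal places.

Hv0 = (22.000000, -1.000000, -3.000000); divide by 22.000000 → v1 = (1.000000, -0.045455, -0.136364)
Hv1 = (5.318182, 4.727273, -4.727273); divide by 5.318182 → v2 = (1.000000, 0.888889, -0.888889)
Requested entry of v2: -104/117 = -0.88889

-0.88889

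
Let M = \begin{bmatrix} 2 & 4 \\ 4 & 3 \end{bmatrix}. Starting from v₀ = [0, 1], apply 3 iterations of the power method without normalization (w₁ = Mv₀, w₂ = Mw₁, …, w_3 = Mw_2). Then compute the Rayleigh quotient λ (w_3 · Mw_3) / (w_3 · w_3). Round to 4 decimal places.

λ ≈ 6.5301

w1 = Mv₀ = (2·0 + 4·1; 4·0 + 3·1) = (4, 3)
w2 = Mw1 = (2·4 + 4·3; 4·4 + 3·3) = (20, 25)
w3 = Mw2 = (140, 155)
Mw3 = (900, 1025)
w3·Mw3 = 140·900 + 155·1025 = 284875; w3·w3 = 140·140 + 155·155 = 43625
λ ≈ 284875/43625 = 6.5301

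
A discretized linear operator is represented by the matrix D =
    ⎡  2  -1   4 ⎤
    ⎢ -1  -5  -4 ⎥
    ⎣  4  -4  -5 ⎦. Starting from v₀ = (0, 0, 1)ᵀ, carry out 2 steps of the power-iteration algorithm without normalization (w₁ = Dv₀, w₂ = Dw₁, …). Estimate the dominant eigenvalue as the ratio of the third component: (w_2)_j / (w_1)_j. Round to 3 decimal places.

λ ≈ -11.400

w1 = Dv₀ = (2·0 + (-1)·0 + 4·1; (-1)·0 + (-5)·0 + (-4)·1; 4·0 + (-4)·0 + (-5)·1) = (4, -4, -5)
w2 = Dw1 = (2·4 + (-1)·(-4) + 4·(-5); (-1)·4 + (-5)·(-4) + (-4)·(-5); 4·4 + (-4)·(-4) + (-5)·(-5)) = (-8, 36, 57)
Ratio at component: 57 / -5 = -11.400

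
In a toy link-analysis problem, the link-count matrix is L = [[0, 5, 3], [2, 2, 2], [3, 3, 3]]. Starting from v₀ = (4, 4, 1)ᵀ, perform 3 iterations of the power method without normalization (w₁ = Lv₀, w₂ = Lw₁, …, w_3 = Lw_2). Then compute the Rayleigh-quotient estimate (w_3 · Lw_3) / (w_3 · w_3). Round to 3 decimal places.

λ ≈ 7.524

w1 = Lv₀ = (0·4 + 5·4 + 3·1; 2·4 + 2·4 + 2·1; 3·4 + 3·4 + 3·1) = (23, 18, 27)
w2 = Lw1 = (0·23 + 5·18 + 3·27; 2·23 + 2·18 + 2·27; 3·23 + 3·18 + 3·27) = (171, 136, 204)
w3 = Lw2 = (1292, 1022, 1533)
Lw3 = (9709, 7694, 11541)
w3·Lw3 = 1292·9709 + 1022·7694 + 1533·11541 = 38099649; w3·w3 = 1292·1292 + 1022·1022 + 1533·1533 = 5063837
λ ≈ 38099649/5063837 = 7.524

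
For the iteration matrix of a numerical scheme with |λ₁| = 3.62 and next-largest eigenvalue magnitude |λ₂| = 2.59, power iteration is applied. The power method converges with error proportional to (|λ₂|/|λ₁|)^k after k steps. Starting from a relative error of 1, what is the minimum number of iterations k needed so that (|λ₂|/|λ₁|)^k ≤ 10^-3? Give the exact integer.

|λ₂/λ₁| = 2.59/3.62 = 0.71547
Need k ≥ ln(10^-3) / ln(0.71547) = -6.9078 / -0.3348 ≈ 20.631
Smallest integer k satisfying the bound: 21

21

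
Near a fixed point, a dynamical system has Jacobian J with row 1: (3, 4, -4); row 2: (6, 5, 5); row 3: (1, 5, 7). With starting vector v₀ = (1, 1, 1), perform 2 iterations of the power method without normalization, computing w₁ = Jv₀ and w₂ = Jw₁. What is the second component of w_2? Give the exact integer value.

w1 = Jv₀ = (3, 16, 13)
w2 = Jw1 = (21, 163, 174)
The requested component of w2 is 163.

163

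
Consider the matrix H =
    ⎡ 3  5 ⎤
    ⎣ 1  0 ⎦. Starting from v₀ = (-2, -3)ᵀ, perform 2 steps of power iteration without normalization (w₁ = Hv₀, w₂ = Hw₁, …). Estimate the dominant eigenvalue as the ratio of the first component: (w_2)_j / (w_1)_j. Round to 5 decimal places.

w1 = Hv₀ = (3·(-2) + 5·(-3); 1·(-2) + 0·(-3)) = (-21, -2)
w2 = Hw1 = (3·(-21) + 5·(-2); 1·(-21) + 0·(-2)) = (-73, -21)
Ratio at component: -73 / -21 = 3.47619

3.47619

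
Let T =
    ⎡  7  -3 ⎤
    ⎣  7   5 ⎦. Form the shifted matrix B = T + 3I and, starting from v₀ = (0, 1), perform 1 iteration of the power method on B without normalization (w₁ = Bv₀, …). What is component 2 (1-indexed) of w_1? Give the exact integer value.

8

B = T + 3I has rows (10, -3); (7, 8)
w1 = Bv₀ = (10·0 + (-3)·1; 7·0 + 8·1) = (-3, 8)
Requested component of w1: 8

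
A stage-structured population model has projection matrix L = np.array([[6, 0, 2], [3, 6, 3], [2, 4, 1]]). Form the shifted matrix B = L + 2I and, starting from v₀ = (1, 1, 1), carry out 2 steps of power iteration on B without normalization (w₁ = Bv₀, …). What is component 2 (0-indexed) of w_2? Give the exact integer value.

103

B = L + 2I has rows (8, 0, 2); (3, 8, 3); (2, 4, 3)
w1 = Bv₀ = (10, 14, 9)
w2 = Bw1 = (98, 169, 103)
Requested component of w2: 103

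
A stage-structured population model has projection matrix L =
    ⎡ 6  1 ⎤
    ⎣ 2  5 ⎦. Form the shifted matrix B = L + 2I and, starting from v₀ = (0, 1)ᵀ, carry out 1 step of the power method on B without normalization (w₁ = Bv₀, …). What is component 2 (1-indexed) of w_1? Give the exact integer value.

B = L + 2I has rows (8, 1); (2, 7)
w1 = Bv₀ = (1, 7)
Requested component of w1: 7

7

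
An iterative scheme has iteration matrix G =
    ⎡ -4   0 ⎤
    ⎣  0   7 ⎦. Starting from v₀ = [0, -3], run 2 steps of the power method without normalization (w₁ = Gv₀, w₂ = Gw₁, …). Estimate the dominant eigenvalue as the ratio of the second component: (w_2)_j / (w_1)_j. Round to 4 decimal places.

w1 = Gv₀ = (0, -21)
w2 = Gw1 = (0, -147)
Ratio at component: -147 / -21 = 7.0000

7.0000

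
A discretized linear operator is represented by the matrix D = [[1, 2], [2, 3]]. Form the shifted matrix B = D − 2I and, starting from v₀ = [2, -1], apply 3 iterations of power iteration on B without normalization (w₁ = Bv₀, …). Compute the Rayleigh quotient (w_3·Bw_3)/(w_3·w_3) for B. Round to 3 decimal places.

μ ≈ -2.200

B = D − 2I has rows (-1, 2); (2, 1)
w1 = Bv₀ = ((-1)·2 + 2·(-1); 2·2 + 1·(-1)) = (-4, 3)
w2 = Bw1 = ((-1)·(-4) + 2·3; 2·(-4) + 1·3) = (10, -5)
w3 = Bw2 = (-20, 15)
Bw3 = (50, -25)
w3·Bw3 = -1375; w3·w3 = 625; μ ≈ -1375/625 = -2.200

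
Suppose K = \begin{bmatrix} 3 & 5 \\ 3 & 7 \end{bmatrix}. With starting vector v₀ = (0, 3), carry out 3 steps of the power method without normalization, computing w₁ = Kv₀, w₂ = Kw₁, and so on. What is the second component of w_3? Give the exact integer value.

w1 = Kv₀ = (15, 21)
w2 = Kw1 = (150, 192)
w3 = Kw2 = (1410, 1794)
The requested component of w3 is 1794.

1794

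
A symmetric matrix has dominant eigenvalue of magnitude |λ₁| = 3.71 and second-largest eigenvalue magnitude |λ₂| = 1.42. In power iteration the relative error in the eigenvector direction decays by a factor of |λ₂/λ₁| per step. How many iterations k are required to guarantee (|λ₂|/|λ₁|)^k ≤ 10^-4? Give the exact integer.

|λ₂/λ₁| = 1.42/3.71 = 0.38275
Need k ≥ ln(10^-4) / ln(0.38275) = -9.2103 / -0.9604 ≈ 9.590
Smallest integer k satisfying the bound: 10

10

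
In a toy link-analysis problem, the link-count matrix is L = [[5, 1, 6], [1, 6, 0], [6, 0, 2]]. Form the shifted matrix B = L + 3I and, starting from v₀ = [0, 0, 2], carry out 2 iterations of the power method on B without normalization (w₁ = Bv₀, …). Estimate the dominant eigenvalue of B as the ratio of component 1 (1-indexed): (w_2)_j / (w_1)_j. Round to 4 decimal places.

μ ≈ 13.0000

B = L + 3I has rows (8, 1, 6); (1, 9, 0); (6, 0, 5)
w1 = Bv₀ = (12, 0, 10)
w2 = Bw1 = (156, 12, 122)
Ratio: 156/12 = 13.0000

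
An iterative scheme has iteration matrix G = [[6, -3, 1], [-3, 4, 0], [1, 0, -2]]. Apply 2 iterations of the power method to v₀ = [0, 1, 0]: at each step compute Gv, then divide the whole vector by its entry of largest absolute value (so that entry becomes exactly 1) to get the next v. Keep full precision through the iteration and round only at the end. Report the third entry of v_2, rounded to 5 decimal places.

0.10000

Gv0 = (-3.000000, 4.000000, 0.000000); divide by 4.000000 → v1 = (-0.750000, 1.000000, 0.000000)
Gv1 = (-7.500000, 6.250000, -0.750000); divide by -7.500000 → v2 = (1.000000, -0.833333, 0.100000)
Requested entry of v2: -3/-30 = 0.10000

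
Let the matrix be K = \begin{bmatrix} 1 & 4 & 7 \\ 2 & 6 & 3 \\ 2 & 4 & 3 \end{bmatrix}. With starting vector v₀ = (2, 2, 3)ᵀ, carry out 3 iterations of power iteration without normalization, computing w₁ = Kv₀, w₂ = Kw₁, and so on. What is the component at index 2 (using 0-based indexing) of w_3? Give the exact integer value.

w1 = Kv₀ = (1·2 + 4·2 + 7·3; 2·2 + 6·2 + 3·3; 2·2 + 4·2 + 3·3) = (31, 25, 21)
w2 = Kw1 = (1·31 + 4·25 + 7·21; 2·31 + 6·25 + 3·21; 2·31 + 4·25 + 3·21) = (278, 275, 225)
w3 = Kw2 = (2953, 2881, 2331)
The requested component of w3 is 2331.

2331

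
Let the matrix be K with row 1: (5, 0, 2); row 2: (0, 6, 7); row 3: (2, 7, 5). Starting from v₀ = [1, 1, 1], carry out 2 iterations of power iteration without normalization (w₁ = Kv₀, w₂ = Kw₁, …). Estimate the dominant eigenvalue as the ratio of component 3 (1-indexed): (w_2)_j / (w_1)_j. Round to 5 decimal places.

w1 = Kv₀ = (5·1 + 0·1 + 2·1; 0·1 + 6·1 + 7·1; 2·1 + 7·1 + 5·1) = (7, 13, 14)
w2 = Kw1 = (5·7 + 0·13 + 2·14; 0·7 + 6·13 + 7·14; 2·7 + 7·13 + 5·14) = (63, 176, 175)
Ratio at component: 175 / 14 = 12.50000

λ ≈ 12.50000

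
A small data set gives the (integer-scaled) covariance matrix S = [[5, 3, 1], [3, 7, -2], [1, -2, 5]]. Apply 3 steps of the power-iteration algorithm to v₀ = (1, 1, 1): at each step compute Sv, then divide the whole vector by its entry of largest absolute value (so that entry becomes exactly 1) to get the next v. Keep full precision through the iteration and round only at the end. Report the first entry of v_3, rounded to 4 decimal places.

Sv0 = (9.00000, 8.00000, 4.00000); divide by 9.00000 → v1 = (1.00000, 0.88889, 0.44444)
Sv1 = (8.11111, 8.33333, 1.44444); divide by 8.33333 → v2 = (0.97333, 1.00000, 0.17333)
Sv2 = (8.04000, 9.57333, -0.16000); divide by 9.57333 → v3 = (0.83983, 1.00000, -0.01671)
Requested entry of v3: 603/718 = 0.8398

0.8398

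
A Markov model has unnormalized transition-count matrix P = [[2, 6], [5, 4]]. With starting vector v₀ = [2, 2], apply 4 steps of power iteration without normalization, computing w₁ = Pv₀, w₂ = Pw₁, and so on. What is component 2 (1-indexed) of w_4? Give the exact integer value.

11192

w1 = Pv₀ = (2·2 + 6·2; 5·2 + 4·2) = (16, 18)
w2 = Pw1 = (2·16 + 6·18; 5·16 + 4·18) = (140, 152)
w3 = Pw2 = (1192, 1308)
w4 = Pw3 = (10232, 11192)
The requested component of w4 is 11192.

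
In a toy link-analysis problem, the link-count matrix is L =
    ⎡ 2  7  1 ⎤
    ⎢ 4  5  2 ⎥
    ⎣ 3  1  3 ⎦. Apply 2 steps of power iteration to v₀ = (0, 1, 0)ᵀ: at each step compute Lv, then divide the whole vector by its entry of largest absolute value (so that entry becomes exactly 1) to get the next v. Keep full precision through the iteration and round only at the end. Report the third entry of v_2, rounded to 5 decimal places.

0.52727

Lv0 = (7.000000, 5.000000, 1.000000); divide by 7.000000 → v1 = (1.000000, 0.714286, 0.142857)
Lv1 = (7.142857, 7.857143, 4.142857); divide by 7.857143 → v2 = (0.909091, 1.000000, 0.527273)
Requested entry of v2: 29/55 = 0.52727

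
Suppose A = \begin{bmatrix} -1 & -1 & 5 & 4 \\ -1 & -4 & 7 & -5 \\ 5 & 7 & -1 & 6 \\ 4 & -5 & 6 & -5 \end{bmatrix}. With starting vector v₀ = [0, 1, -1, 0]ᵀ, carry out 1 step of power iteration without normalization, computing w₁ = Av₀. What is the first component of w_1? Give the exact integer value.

w1 = Av₀ = ((-1)·0 + (-1)·1 + 5·(-1) + 4·0; (-1)·0 + (-4)·1 + 7·(-1) + (-5)·0; 5·0 + 7·1 + (-1)·(-1) + 6·0; 4·0 + (-5)·1 + 6·(-1) + (-5)·0) = (-6, -11, 8, -11)
The requested component of w1 is -6.

-6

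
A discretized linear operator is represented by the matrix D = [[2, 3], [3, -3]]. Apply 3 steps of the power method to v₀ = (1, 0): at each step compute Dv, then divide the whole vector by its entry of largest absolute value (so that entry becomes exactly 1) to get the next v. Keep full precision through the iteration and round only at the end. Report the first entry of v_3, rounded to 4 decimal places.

Dv0 = (2.00000, 3.00000); divide by 3.00000 → v1 = (0.66667, 1.00000)
Dv1 = (4.33333, -1.00000); divide by 4.33333 → v2 = (1.00000, -0.23077)
Dv2 = (1.30769, 3.69231); divide by 3.69231 → v3 = (0.35417, 1.00000)
Requested entry of v3: 17/48 = 0.3542

0.3542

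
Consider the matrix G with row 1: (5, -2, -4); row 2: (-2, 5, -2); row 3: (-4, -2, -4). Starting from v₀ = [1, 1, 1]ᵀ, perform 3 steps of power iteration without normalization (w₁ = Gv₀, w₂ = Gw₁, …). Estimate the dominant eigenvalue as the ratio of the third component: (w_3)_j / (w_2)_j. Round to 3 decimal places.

-8.429

w1 = Gv₀ = (-1, 1, -10)
w2 = Gw1 = (33, 27, 42)
w3 = Gw2 = (-57, -15, -354)
Ratio at component: -354 / 42 = -8.429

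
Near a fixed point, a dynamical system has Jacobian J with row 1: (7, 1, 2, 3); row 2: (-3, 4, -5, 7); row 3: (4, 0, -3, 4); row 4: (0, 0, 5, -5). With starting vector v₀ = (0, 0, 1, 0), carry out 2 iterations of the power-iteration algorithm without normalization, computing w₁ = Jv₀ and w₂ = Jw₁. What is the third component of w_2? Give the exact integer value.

37

w1 = Jv₀ = (7·0 + 1·0 + 2·1 + 3·0; (-3)·0 + 4·0 + (-5)·1 + 7·0; 4·0 + 0·0 + (-3)·1 + 4·0; 0·0 + 0·0 + 5·1 + (-5)·0) = (2, -5, -3, 5)
w2 = Jw1 = (7·2 + 1·(-5) + 2·(-3) + 3·5; (-3)·2 + 4·(-5) + (-5)·(-3) + 7·5; 4·2 + 0·(-5) + (-3)·(-3) + 4·5; 0·2 + 0·(-5) + 5·(-3) + (-5)·5) = (18, 24, 37, -40)
The requested component of w2 is 37.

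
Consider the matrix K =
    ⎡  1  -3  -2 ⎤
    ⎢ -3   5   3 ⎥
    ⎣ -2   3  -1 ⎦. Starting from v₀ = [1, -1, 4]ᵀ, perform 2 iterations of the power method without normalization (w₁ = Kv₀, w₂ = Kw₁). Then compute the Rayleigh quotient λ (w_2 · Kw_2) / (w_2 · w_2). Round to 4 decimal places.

w1 = Kv₀ = (-4, 4, -9)
w2 = Kw1 = (2, 5, 29)
Kw2 = (-71, 106, -18)
w2·Kw2 = 2·(-71) + 5·106 + 29·(-18) = -134; w2·w2 = 2·2 + 5·5 + 29·29 = 870
λ ≈ -134/870 = -0.1540

-0.1540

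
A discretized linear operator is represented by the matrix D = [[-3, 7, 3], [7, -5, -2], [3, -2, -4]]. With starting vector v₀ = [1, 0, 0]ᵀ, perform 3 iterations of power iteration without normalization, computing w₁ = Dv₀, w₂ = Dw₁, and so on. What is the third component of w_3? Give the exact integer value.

w1 = Dv₀ = (-3, 7, 3)
w2 = Dw1 = (67, -62, -35)
w3 = Dw2 = (-740, 849, 465)
The requested component of w3 is 465.

465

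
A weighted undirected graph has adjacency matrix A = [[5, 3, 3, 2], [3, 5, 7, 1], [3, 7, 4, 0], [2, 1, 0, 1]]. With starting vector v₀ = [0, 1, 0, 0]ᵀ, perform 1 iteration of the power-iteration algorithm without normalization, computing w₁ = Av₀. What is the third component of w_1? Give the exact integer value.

w1 = Av₀ = (5·0 + 3·1 + 3·0 + 2·0; 3·0 + 5·1 + 7·0 + 1·0; 3·0 + 7·1 + 4·0 + 0·0; 2·0 + 1·1 + 0·0 + 1·0) = (3, 5, 7, 1)
The requested component of w1 is 7.

7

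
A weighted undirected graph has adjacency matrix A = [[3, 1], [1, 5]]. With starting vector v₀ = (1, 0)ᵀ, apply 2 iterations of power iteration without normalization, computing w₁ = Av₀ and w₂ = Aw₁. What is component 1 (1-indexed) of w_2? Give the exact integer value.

w1 = Av₀ = (3·1 + 1·0; 1·1 + 5·0) = (3, 1)
w2 = Aw1 = (3·3 + 1·1; 1·3 + 5·1) = (10, 8)
The requested component of w2 is 10.

10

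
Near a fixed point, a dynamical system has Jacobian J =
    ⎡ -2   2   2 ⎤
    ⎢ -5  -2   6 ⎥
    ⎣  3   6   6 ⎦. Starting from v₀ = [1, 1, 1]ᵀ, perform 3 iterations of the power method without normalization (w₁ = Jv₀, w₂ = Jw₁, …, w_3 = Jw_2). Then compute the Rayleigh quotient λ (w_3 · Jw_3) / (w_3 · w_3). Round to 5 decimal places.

λ ≈ 8.60419

w1 = Jv₀ = (2, -1, 15)
w2 = Jw1 = (24, 82, 90)
w3 = Jw2 = (296, 256, 1104)
Jw3 = (2128, 4632, 9048)
w3·Jw3 = 296·2128 + 256·4632 + 1104·9048 = 11804672; w3·w3 = 296·296 + 256·256 + 1104·1104 = 1371968
λ ≈ 11804672/1371968 = 8.60419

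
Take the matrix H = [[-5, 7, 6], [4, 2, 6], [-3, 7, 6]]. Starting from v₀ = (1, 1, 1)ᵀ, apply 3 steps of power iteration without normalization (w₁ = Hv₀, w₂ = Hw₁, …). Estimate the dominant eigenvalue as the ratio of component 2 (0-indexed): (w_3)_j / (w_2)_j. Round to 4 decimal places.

w1 = Hv₀ = ((-5)·1 + 7·1 + 6·1; 4·1 + 2·1 + 6·1; (-3)·1 + 7·1 + 6·1) = (8, 12, 10)
w2 = Hw1 = ((-5)·8 + 7·12 + 6·10; 4·8 + 2·12 + 6·10; (-3)·8 + 7·12 + 6·10) = (104, 116, 120)
w3 = Hw2 = (1012, 1368, 1220)
Ratio at component: 1220 / 120 = 10.1667

λ ≈ 10.1667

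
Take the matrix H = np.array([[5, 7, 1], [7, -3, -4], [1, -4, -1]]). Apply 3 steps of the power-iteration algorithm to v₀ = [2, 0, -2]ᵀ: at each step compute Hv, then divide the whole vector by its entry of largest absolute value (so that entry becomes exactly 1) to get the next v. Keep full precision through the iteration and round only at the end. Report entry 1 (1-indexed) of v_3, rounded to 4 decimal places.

Hv0 = (8.00000, 22.00000, 4.00000); divide by 22.00000 → v1 = (0.36364, 1.00000, 0.18182)
Hv1 = (9.00000, -1.18182, -3.81818); divide by 9.00000 → v2 = (1.00000, -0.13131, -0.42424)
Hv2 = (3.65657, 9.09091, 1.94949); divide by 9.09091 → v3 = (0.40222, 1.00000, 0.21444)
Requested entry of v3: 724/1800 = 0.4022

0.4022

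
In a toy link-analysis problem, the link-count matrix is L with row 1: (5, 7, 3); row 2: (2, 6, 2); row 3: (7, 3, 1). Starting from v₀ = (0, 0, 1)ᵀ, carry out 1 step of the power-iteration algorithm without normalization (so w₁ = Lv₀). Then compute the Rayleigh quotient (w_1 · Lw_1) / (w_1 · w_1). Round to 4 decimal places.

w1 = Lv₀ = (5·0 + 7·0 + 3·1; 2·0 + 6·0 + 2·1; 7·0 + 3·0 + 1·1) = (3, 2, 1)
Lw1 = (32, 20, 28)
w1·Lw1 = 3·32 + 2·20 + 1·28 = 164; w1·w1 = 3·3 + 2·2 + 1·1 = 14
λ ≈ 164/14 = 11.7143

11.7143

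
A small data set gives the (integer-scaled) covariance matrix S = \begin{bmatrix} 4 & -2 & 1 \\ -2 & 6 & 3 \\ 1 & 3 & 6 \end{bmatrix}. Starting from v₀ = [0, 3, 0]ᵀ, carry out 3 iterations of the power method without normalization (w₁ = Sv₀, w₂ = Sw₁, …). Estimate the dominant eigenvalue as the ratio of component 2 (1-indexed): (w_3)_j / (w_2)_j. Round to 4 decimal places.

w1 = Sv₀ = (4·0 + (-2)·3 + 1·0; (-2)·0 + 6·3 + 3·0; 1·0 + 3·3 + 6·0) = (-6, 18, 9)
w2 = Sw1 = (4·(-6) + (-2)·18 + 1·9; (-2)·(-6) + 6·18 + 3·9; 1·(-6) + 3·18 + 6·9) = (-51, 147, 102)
w3 = Sw2 = (-396, 1290, 1002)
Ratio at component: 1290 / 147 = 8.7755

λ ≈ 8.7755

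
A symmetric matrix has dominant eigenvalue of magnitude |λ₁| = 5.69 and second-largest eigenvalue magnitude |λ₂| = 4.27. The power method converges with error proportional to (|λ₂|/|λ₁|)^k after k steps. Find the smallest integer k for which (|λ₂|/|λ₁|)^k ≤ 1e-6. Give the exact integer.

49

|λ₂/λ₁| = 4.27/5.69 = 0.75044
Need k ≥ ln(1e-6) / ln(0.75044) = -13.8155 / -0.2871 ≈ 48.122
Smallest integer k satisfying the bound: 49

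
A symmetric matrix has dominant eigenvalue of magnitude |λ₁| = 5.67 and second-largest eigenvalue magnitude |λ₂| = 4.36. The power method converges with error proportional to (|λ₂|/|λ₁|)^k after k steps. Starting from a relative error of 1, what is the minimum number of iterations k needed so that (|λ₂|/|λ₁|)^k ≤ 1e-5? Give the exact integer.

|λ₂/λ₁| = 4.36/5.67 = 0.76896
Need k ≥ ln(1e-5) / ln(0.76896) = -11.5129 / -0.2627 ≈ 43.823
Smallest integer k satisfying the bound: 44

44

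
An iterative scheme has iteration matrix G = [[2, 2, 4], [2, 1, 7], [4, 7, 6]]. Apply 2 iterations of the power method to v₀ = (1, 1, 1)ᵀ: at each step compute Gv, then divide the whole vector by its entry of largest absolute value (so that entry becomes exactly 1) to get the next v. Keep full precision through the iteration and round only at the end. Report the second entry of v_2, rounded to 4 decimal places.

Gv0 = (8.00000, 10.00000, 17.00000); divide by 17.00000 → v1 = (0.47059, 0.58824, 1.00000)
Gv1 = (6.11765, 8.52941, 12.00000); divide by 12.00000 → v2 = (0.50980, 0.71078, 1.00000)
Requested entry of v2: 145/204 = 0.7108

0.7108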